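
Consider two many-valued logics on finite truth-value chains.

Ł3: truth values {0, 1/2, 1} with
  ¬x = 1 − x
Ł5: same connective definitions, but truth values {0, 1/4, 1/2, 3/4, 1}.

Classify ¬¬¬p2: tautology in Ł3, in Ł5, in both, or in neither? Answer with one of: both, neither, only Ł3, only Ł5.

neither

In Ł3: at p2 = 1/2 the value is 1/2 — not a tautology.
In Ł5: at p2 = 1/4 the value is 3/4 — not a tautology.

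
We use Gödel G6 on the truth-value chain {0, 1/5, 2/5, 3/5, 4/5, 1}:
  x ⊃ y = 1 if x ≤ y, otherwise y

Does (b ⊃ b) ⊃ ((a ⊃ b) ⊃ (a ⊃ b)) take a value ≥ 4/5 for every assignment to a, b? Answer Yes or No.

At a = 4/5, b = 1/5, for instance:
b ⊃ b = 1/5 ⊃ 1/5 = 1
a ⊃ b = 4/5 ⊃ 1/5 = 1/5
a ⊃ b = 4/5 ⊃ 1/5 = 1/5
(a ⊃ b) ⊃ (a ⊃ b) = 1/5 ⊃ 1/5 = 1
(b ⊃ b) ⊃ ((a ⊃ b) ⊃ (a ⊃ b)) = 1 ⊃ 1 = 1
and checking the remaining 35 assignments likewise gives ≥ 4/5 in every case.

Yes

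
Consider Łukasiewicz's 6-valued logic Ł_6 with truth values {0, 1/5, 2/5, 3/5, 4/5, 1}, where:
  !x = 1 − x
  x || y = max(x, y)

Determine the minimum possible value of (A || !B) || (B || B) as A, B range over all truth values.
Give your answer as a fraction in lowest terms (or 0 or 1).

Take A = 0, B = 2/5:
!B = !2/5 = 3/5
A || !B = 0 || 3/5 = 3/5
B || B = 2/5 || 2/5 = 2/5
(A || !B) || (B || B) = 3/5 || 2/5 = 3/5
No assignment yields a value below 3/5, so this is the minimum.

3/5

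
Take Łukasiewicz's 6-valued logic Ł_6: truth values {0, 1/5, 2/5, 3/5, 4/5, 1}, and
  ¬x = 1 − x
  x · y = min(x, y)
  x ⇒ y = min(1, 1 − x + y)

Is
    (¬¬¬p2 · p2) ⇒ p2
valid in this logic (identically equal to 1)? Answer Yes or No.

p2 = 0 ↦ 1
p2 = 1/5 ↦ 1
p2 = 2/5 ↦ 1
p2 = 3/5 ↦ 1
p2 = 4/5 ↦ 1
p2 = 1 ↦ 1
Every assignment gives a value ≥ 1.

Yes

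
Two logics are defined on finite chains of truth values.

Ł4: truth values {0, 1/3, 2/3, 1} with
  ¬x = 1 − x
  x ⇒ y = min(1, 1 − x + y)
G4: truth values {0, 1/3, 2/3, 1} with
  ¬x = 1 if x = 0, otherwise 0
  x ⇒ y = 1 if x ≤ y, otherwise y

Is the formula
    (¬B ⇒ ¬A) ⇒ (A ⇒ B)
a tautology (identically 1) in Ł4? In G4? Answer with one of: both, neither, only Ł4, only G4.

In Ł4: every assignment gives 1 — tautology.
In G4: at A = 2/3, B = 1/3 the value is 1/3 — not a tautology.

only Ł4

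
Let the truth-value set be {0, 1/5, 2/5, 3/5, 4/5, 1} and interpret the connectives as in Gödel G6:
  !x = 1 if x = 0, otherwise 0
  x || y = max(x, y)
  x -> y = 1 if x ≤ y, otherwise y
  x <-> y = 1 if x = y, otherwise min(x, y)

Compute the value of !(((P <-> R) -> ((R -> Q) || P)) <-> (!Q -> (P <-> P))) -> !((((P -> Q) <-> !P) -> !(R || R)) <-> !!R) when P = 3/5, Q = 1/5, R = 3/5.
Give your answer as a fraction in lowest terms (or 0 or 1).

P <-> R = 3/5 <-> 3/5 = 1
R -> Q = 3/5 -> 1/5 = 1/5
(R -> Q) || P = 1/5 || 3/5 = 3/5
(P <-> R) -> ((R -> Q) || P) = 1 -> 3/5 = 3/5
!Q = !1/5 = 0
P <-> P = 3/5 <-> 3/5 = 1
!Q -> (P <-> P) = 0 -> 1 = 1
((P <-> R) -> ((R -> Q) || P)) <-> (!Q -> (P <-> P)) = 3/5 <-> 1 = 3/5
!(((P <-> R) -> ((R -> Q) || P)) <-> (!Q -> (P <-> P))) = !3/5 = 0
P -> Q = 3/5 -> 1/5 = 1/5
!P = !3/5 = 0
(P -> Q) <-> !P = 1/5 <-> 0 = 0
R || R = 3/5 || 3/5 = 3/5
!(R || R) = !3/5 = 0
((P -> Q) <-> !P) -> !(R || R) = 0 -> 0 = 1
!R = !3/5 = 0
!!R = !0 = 1
(((P -> Q) <-> !P) -> !(R || R)) <-> !!R = 1 <-> 1 = 1
!((((P -> Q) <-> !P) -> !(R || R)) <-> !!R) = !1 = 0
!(((P <-> R) -> ((R -> Q) || P)) <-> (!Q -> (P <-> P))) -> !((((P -> Q) <-> !P) -> !(R || R)) <-> !!R) = 0 -> 0 = 1

1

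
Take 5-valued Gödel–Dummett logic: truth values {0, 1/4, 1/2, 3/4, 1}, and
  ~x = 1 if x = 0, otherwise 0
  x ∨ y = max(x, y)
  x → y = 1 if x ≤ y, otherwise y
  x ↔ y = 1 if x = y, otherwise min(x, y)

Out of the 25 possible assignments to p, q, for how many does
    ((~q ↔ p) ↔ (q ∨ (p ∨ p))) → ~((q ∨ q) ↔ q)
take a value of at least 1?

value 1: 16 assignments (counts)
value 0: 9 assignments
So 16 of the 25 assignments meet the threshold.

16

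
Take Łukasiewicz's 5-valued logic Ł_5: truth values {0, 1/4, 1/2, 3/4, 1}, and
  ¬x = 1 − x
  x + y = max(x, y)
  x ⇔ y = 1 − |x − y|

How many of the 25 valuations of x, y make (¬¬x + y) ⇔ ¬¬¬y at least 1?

value 1: 5 assignments (counts)
value 3/4: 4 assignments
value 1/2: 8 assignments
value 1/4: 2 assignments
value 0: 6 assignments
So 5 of the 25 assignments meet the threshold.

5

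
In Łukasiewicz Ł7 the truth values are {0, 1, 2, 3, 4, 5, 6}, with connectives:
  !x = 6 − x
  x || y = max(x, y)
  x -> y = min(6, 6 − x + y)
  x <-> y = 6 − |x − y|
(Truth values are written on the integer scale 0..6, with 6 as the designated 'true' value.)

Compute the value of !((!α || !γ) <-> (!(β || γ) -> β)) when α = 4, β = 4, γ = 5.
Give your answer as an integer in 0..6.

4

!α = !4 = 2
!γ = !5 = 1
!α || !γ = 2 || 1 = 2
β || γ = 4 || 5 = 5
!(β || γ) = !5 = 1
!(β || γ) -> β = 1 -> 4 = 6
(!α || !γ) <-> (!(β || γ) -> β) = 2 <-> 6 = 2
!((!α || !γ) <-> (!(β || γ) -> β)) = !2 = 4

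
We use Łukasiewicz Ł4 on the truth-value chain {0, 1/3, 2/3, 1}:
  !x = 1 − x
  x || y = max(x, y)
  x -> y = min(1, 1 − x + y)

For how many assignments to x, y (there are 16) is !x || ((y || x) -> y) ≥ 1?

10

x = 0, y = 0 ↦ 1  ≥
x = 0, y = 1/3 ↦ 1  ≥
x = 0, y = 2/3 ↦ 1  ≥
x = 0, y = 1 ↦ 1  ≥
x = 1/3, y = 0 ↦ 2/3  <
x = 1/3, y = 1/3 ↦ 1  ≥
x = 1/3, y = 2/3 ↦ 1  ≥
x = 1/3, y = 1 ↦ 1  ≥
x = 2/3, y = 0 ↦ 1/3  <
x = 2/3, y = 1/3 ↦ 2/3  <
x = 2/3, y = 2/3 ↦ 1  ≥
x = 2/3, y = 1 ↦ 1  ≥
x = 1, y = 0 ↦ 0  <
x = 1, y = 1/3 ↦ 1/3  <
x = 1, y = 2/3 ↦ 2/3  <
x = 1, y = 1 ↦ 1  ≥
So 10 of the 16 assignments meet the threshold.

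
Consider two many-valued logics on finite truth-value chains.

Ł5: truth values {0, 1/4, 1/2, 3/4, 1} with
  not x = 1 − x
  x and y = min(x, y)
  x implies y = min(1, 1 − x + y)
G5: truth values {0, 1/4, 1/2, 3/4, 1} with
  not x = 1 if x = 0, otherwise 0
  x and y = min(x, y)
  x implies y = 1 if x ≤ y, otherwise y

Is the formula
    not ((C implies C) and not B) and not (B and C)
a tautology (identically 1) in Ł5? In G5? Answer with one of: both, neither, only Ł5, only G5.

In Ł5: at B = 0, C = 0 the value is 0 — not a tautology.
In G5: at B = 0, C = 0 the value is 0 — not a tautology.

neither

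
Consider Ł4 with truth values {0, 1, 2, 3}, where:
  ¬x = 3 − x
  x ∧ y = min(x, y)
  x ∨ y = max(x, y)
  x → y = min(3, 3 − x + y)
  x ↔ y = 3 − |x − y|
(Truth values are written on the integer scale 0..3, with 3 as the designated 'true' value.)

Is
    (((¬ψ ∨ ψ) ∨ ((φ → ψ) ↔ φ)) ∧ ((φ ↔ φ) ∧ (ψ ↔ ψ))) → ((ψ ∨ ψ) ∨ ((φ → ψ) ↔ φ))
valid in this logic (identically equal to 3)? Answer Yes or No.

Counterexample: take φ = 0, ψ = 0.
¬ψ = ¬0 = 3
¬ψ ∨ ψ = 3 ∨ 0 = 3
φ → ψ = 0 → 0 = 3
(φ → ψ) ↔ φ = 3 ↔ 0 = 0
(¬ψ ∨ ψ) ∨ ((φ → ψ) ↔ φ) = 3 ∨ 0 = 3
φ ↔ φ = 0 ↔ 0 = 3
ψ ↔ ψ = 0 ↔ 0 = 3
(φ ↔ φ) ∧ (ψ ↔ ψ) = 3 ∧ 3 = 3
((¬ψ ∨ ψ) ∨ ((φ → ψ) ↔ φ)) ∧ ((φ ↔ φ) ∧ (ψ ↔ ψ)) = 3 ∧ 3 = 3
ψ ∨ ψ = 0 ∨ 0 = 0
φ → ψ = 0 → 0 = 3
(φ → ψ) ↔ φ = 3 ↔ 0 = 0
(ψ ∨ ψ) ∨ ((φ → ψ) ↔ φ) = 0 ∨ 0 = 0
(((¬ψ ∨ ψ) ∨ ((φ → ψ) ↔ φ)) ∧ ((φ ↔ φ) ∧ (ψ ↔ ψ))) → ((ψ ∨ ψ) ∨ ((φ → ψ) ↔ φ)) = 3 → 0 = 0
This gives 0 ≠ 3.

No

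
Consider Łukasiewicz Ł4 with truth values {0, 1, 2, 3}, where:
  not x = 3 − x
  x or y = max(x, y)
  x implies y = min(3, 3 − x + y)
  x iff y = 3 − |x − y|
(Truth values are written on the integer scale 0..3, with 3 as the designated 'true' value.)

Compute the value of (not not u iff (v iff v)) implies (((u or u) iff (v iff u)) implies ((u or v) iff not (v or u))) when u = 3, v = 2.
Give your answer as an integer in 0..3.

1

not u = not 3 = 0
not not u = not 0 = 3
v iff v = 2 iff 2 = 3
not not u iff (v iff v) = 3 iff 3 = 3
u or u = 3 or 3 = 3
v iff u = 2 iff 3 = 2
(u or u) iff (v iff u) = 3 iff 2 = 2
u or v = 3 or 2 = 3
v or u = 2 or 3 = 3
not (v or u) = not 3 = 0
(u or v) iff not (v or u) = 3 iff 0 = 0
((u or u) iff (v iff u)) implies ((u or v) iff not (v or u)) = 2 implies 0 = 1
(not not u iff (v iff v)) implies (((u or u) iff (v iff u)) implies ((u or v) iff not (v or u))) = 3 implies 1 = 1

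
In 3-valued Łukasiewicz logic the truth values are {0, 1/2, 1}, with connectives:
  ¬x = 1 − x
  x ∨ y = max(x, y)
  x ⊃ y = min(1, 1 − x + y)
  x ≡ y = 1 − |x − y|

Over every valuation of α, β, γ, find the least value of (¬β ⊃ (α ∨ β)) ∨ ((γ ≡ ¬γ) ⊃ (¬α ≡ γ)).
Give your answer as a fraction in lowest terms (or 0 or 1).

1/2

Take α = 0, β = 0, γ = 1/2:
¬β = ¬0 = 1
α ∨ β = 0 ∨ 0 = 0
¬β ⊃ (α ∨ β) = 1 ⊃ 0 = 0
¬γ = ¬1/2 = 1/2
γ ≡ ¬γ = 1/2 ≡ 1/2 = 1
¬α = ¬0 = 1
¬α ≡ γ = 1 ≡ 1/2 = 1/2
(γ ≡ ¬γ) ⊃ (¬α ≡ γ) = 1 ⊃ 1/2 = 1/2
(¬β ⊃ (α ∨ β)) ∨ ((γ ≡ ¬γ) ⊃ (¬α ≡ γ)) = 0 ∨ 1/2 = 1/2
No assignment yields a value below 1/2, so this is the minimum.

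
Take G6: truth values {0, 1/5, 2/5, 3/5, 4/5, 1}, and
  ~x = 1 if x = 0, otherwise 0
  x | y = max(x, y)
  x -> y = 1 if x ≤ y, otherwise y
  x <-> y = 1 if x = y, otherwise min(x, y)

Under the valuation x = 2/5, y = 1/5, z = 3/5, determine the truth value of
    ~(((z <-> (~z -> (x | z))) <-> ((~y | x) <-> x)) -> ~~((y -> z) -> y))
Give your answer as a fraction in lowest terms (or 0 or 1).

0

~z = ~3/5 = 0
x | z = 2/5 | 3/5 = 3/5
~z -> (x | z) = 0 -> 3/5 = 1
z <-> (~z -> (x | z)) = 3/5 <-> 1 = 3/5
~y = ~1/5 = 0
~y | x = 0 | 2/5 = 2/5
(~y | x) <-> x = 2/5 <-> 2/5 = 1
(z <-> (~z -> (x | z))) <-> ((~y | x) <-> x) = 3/5 <-> 1 = 3/5
y -> z = 1/5 -> 3/5 = 1
(y -> z) -> y = 1 -> 1/5 = 1/5
~((y -> z) -> y) = ~1/5 = 0
~~((y -> z) -> y) = ~0 = 1
((z <-> (~z -> (x | z))) <-> ((~y | x) <-> x)) -> ~~((y -> z) -> y) = 3/5 -> 1 = 1
~(((z <-> (~z -> (x | z))) <-> ((~y | x) <-> x)) -> ~~((y -> z) -> y)) = ~1 = 0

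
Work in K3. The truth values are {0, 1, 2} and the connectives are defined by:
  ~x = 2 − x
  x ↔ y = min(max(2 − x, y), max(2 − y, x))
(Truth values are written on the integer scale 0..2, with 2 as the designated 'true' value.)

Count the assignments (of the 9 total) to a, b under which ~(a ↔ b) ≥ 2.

a = 0, b = 0 ↦ 0  <
a = 0, b = 1 ↦ 1  <
a = 0, b = 2 ↦ 2  ≥
a = 1, b = 0 ↦ 1  <
a = 1, b = 1 ↦ 1  <
a = 1, b = 2 ↦ 1  <
a = 2, b = 0 ↦ 2  ≥
a = 2, b = 1 ↦ 1  <
a = 2, b = 2 ↦ 0  <
So 2 of the 9 assignments meet the threshold.

2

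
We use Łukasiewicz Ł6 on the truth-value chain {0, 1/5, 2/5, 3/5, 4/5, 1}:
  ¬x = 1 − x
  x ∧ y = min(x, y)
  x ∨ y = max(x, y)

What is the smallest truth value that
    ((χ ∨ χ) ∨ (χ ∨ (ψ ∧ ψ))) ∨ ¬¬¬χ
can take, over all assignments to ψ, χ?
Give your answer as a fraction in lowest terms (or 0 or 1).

Take ψ = 0, χ = 2/5:
χ ∨ χ = 2/5 ∨ 2/5 = 2/5
ψ ∧ ψ = 0 ∧ 0 = 0
χ ∨ (ψ ∧ ψ) = 2/5 ∨ 0 = 2/5
(χ ∨ χ) ∨ (χ ∨ (ψ ∧ ψ)) = 2/5 ∨ 2/5 = 2/5
¬χ = ¬2/5 = 3/5
¬¬χ = ¬3/5 = 2/5
¬¬¬χ = ¬2/5 = 3/5
((χ ∨ χ) ∨ (χ ∨ (ψ ∧ ψ))) ∨ ¬¬¬χ = 2/5 ∨ 3/5 = 3/5
No assignment yields a value below 3/5, so this is the minimum.

3/5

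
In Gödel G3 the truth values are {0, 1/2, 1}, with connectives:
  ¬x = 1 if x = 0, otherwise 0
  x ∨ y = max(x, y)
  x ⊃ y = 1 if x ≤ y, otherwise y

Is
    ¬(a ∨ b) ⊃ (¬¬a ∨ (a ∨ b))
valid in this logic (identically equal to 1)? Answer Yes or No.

No

Counterexample: take a = 0, b = 0.
a ∨ b = 0 ∨ 0 = 0
¬(a ∨ b) = ¬0 = 1
¬a = ¬0 = 1
¬¬a = ¬1 = 0
¬¬a ∨ (a ∨ b) = 0 ∨ 0 = 0
¬(a ∨ b) ⊃ (¬¬a ∨ (a ∨ b)) = 1 ⊃ 0 = 0
This gives 0 ≠ 1.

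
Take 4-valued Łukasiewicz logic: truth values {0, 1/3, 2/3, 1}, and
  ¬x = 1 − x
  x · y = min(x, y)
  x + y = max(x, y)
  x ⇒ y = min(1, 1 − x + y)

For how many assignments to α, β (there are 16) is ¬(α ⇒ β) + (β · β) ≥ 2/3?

11

α = 0, β = 0 ↦ 0  <
α = 0, β = 1/3 ↦ 1/3  <
α = 0, β = 2/3 ↦ 2/3  ≥
α = 0, β = 1 ↦ 1  ≥
α = 1/3, β = 0 ↦ 1/3  <
α = 1/3, β = 1/3 ↦ 1/3  <
α = 1/3, β = 2/3 ↦ 2/3  ≥
α = 1/3, β = 1 ↦ 1  ≥
α = 2/3, β = 0 ↦ 2/3  ≥
α = 2/3, β = 1/3 ↦ 1/3  <
α = 2/3, β = 2/3 ↦ 2/3  ≥
α = 2/3, β = 1 ↦ 1  ≥
α = 1, β = 0 ↦ 1  ≥
α = 1, β = 1/3 ↦ 2/3  ≥
α = 1, β = 2/3 ↦ 2/3  ≥
α = 1, β = 1 ↦ 1  ≥
So 11 of the 16 assignments meet the threshold.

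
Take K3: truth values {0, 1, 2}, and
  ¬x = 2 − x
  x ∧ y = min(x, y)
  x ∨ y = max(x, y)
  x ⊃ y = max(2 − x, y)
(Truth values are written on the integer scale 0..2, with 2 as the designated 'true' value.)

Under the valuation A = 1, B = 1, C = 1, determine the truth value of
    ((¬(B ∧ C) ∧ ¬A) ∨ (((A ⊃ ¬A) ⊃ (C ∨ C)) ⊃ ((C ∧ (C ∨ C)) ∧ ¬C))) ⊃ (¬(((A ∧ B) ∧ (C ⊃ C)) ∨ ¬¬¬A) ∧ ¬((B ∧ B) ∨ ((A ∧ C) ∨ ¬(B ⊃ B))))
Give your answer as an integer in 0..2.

B ∧ C = 1 ∧ 1 = 1
¬(B ∧ C) = ¬1 = 1
¬A = ¬1 = 1
¬(B ∧ C) ∧ ¬A = 1 ∧ 1 = 1
¬A = ¬1 = 1
A ⊃ ¬A = 1 ⊃ 1 = 1
C ∨ C = 1 ∨ 1 = 1
(A ⊃ ¬A) ⊃ (C ∨ C) = 1 ⊃ 1 = 1
C ∨ C = 1 ∨ 1 = 1
C ∧ (C ∨ C) = 1 ∧ 1 = 1
¬C = ¬1 = 1
(C ∧ (C ∨ C)) ∧ ¬C = 1 ∧ 1 = 1
((A ⊃ ¬A) ⊃ (C ∨ C)) ⊃ ((C ∧ (C ∨ C)) ∧ ¬C) = 1 ⊃ 1 = 1
(¬(B ∧ C) ∧ ¬A) ∨ (((A ⊃ ¬A) ⊃ (C ∨ C)) ⊃ ((C ∧ (C ∨ C)) ∧ ¬C)) = 1 ∨ 1 = 1
A ∧ B = 1 ∧ 1 = 1
C ⊃ C = 1 ⊃ 1 = 1
(A ∧ B) ∧ (C ⊃ C) = 1 ∧ 1 = 1
¬A = ¬1 = 1
¬¬A = ¬1 = 1
¬¬¬A = ¬1 = 1
((A ∧ B) ∧ (C ⊃ C)) ∨ ¬¬¬A = 1 ∨ 1 = 1
¬(((A ∧ B) ∧ (C ⊃ C)) ∨ ¬¬¬A) = ¬1 = 1
B ∧ B = 1 ∧ 1 = 1
A ∧ C = 1 ∧ 1 = 1
B ⊃ B = 1 ⊃ 1 = 1
¬(B ⊃ B) = ¬1 = 1
(A ∧ C) ∨ ¬(B ⊃ B) = 1 ∨ 1 = 1
(B ∧ B) ∨ ((A ∧ C) ∨ ¬(B ⊃ B)) = 1 ∨ 1 = 1
¬((B ∧ B) ∨ ((A ∧ C) ∨ ¬(B ⊃ B))) = ¬1 = 1
¬(((A ∧ B) ∧ (C ⊃ C)) ∨ ¬¬¬A) ∧ ¬((B ∧ B) ∨ ((A ∧ C) ∨ ¬(B ⊃ B))) = 1 ∧ 1 = 1
((¬(B ∧ C) ∧ ¬A) ∨ (((A ⊃ ¬A) ⊃ (C ∨ C)) ⊃ ((C ∧ (C ∨ C)) ∧ ¬C))) ⊃ (¬(((A ∧ B) ∧ (C ⊃ C)) ∨ ¬¬¬A) ∧ ¬((B ∧ B) ∨ ((A ∧ C) ∨ ¬(B ⊃ B)))) = 1 ⊃ 1 = 1

1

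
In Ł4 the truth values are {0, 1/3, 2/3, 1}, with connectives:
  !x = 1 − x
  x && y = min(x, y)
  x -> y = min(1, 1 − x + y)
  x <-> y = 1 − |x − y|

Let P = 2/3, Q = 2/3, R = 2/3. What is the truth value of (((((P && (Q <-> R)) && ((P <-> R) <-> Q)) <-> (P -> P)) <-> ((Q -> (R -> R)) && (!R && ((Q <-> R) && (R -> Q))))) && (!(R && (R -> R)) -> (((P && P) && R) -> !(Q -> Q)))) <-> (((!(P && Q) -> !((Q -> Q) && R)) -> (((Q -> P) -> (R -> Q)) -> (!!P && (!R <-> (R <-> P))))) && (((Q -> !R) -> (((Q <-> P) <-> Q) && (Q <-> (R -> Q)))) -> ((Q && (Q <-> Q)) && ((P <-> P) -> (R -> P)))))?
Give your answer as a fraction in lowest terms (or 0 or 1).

2/3

Q <-> R = 2/3 <-> 2/3 = 1
P && (Q <-> R) = 2/3 && 1 = 2/3
P <-> R = 2/3 <-> 2/3 = 1
(P <-> R) <-> Q = 1 <-> 2/3 = 2/3
(P && (Q <-> R)) && ((P <-> R) <-> Q) = 2/3 && 2/3 = 2/3
P -> P = 2/3 -> 2/3 = 1
((P && (Q <-> R)) && ((P <-> R) <-> Q)) <-> (P -> P) = 2/3 <-> 1 = 2/3
R -> R = 2/3 -> 2/3 = 1
Q -> (R -> R) = 2/3 -> 1 = 1
!R = !2/3 = 1/3
Q <-> R = 2/3 <-> 2/3 = 1
R -> Q = 2/3 -> 2/3 = 1
(Q <-> R) && (R -> Q) = 1 && 1 = 1
!R && ((Q <-> R) && (R -> Q)) = 1/3 && 1 = 1/3
(Q -> (R -> R)) && (!R && ((Q <-> R) && (R -> Q))) = 1 && 1/3 = 1/3
(((P && (Q <-> R)) && ((P <-> R) <-> Q)) <-> (P -> P)) <-> ((Q -> (R -> R)) && (!R && ((Q <-> R) && (R -> Q)))) = 2/3 <-> 1/3 = 2/3
R -> R = 2/3 -> 2/3 = 1
R && (R -> R) = 2/3 && 1 = 2/3
!(R && (R -> R)) = !2/3 = 1/3
P && P = 2/3 && 2/3 = 2/3
(P && P) && R = 2/3 && 2/3 = 2/3
Q -> Q = 2/3 -> 2/3 = 1
!(Q -> Q) = !1 = 0
((P && P) && R) -> !(Q -> Q) = 2/3 -> 0 = 1/3
!(R && (R -> R)) -> (((P && P) && R) -> !(Q -> Q)) = 1/3 -> 1/3 = 1
((((P && (Q <-> R)) && ((P <-> R) <-> Q)) <-> (P -> P)) <-> ((Q -> (R -> R)) && (!R && ((Q <-> R) && (R -> Q))))) && (!(R && (R -> R)) -> (((P && P) && R) -> !(Q -> Q))) = 2/3 && 1 = 2/3
P && Q = 2/3 && 2/3 = 2/3
!(P && Q) = !2/3 = 1/3
Q -> Q = 2/3 -> 2/3 = 1
(Q -> Q) && R = 1 && 2/3 = 2/3
!((Q -> Q) && R) = !2/3 = 1/3
!(P && Q) -> !((Q -> Q) && R) = 1/3 -> 1/3 = 1
Q -> P = 2/3 -> 2/3 = 1
R -> Q = 2/3 -> 2/3 = 1
(Q -> P) -> (R -> Q) = 1 -> 1 = 1
!P = !2/3 = 1/3
!!P = !1/3 = 2/3
!R = !2/3 = 1/3
R <-> P = 2/3 <-> 2/3 = 1
!R <-> (R <-> P) = 1/3 <-> 1 = 1/3
!!P && (!R <-> (R <-> P)) = 2/3 && 1/3 = 1/3
((Q -> P) -> (R -> Q)) -> (!!P && (!R <-> (R <-> P))) = 1 -> 1/3 = 1/3
(!(P && Q) -> !((Q -> Q) && R)) -> (((Q -> P) -> (R -> Q)) -> (!!P && (!R <-> (R <-> P)))) = 1 -> 1/3 = 1/3
!R = !2/3 = 1/3
Q -> !R = 2/3 -> 1/3 = 2/3
Q <-> P = 2/3 <-> 2/3 = 1
(Q <-> P) <-> Q = 1 <-> 2/3 = 2/3
R -> Q = 2/3 -> 2/3 = 1
Q <-> (R -> Q) = 2/3 <-> 1 = 2/3
((Q <-> P) <-> Q) && (Q <-> (R -> Q)) = 2/3 && 2/3 = 2/3
(Q -> !R) -> (((Q <-> P) <-> Q) && (Q <-> (R -> Q))) = 2/3 -> 2/3 = 1
Q <-> Q = 2/3 <-> 2/3 = 1
Q && (Q <-> Q) = 2/3 && 1 = 2/3
P <-> P = 2/3 <-> 2/3 = 1
R -> P = 2/3 -> 2/3 = 1
(P <-> P) -> (R -> P) = 1 -> 1 = 1
(Q && (Q <-> Q)) && ((P <-> P) -> (R -> P)) = 2/3 && 1 = 2/3
((Q -> !R) -> (((Q <-> P) <-> Q) && (Q <-> (R -> Q)))) -> ((Q && (Q <-> Q)) && ((P <-> P) -> (R -> P))) = 1 -> 2/3 = 2/3
((!(P && Q) -> !((Q -> Q) && R)) -> (((Q -> P) -> (R -> Q)) -> (!!P && (!R <-> (R <-> P))))) && (((Q -> !R) -> (((Q <-> P) <-> Q) && (Q <-> (R -> Q)))) -> ((Q && (Q <-> Q)) && ((P <-> P) -> (R -> P)))) = 1/3 && 2/3 = 1/3
(((((P && (Q <-> R)) && ((P <-> R) <-> Q)) <-> (P -> P)) <-> ((Q -> (R -> R)) && (!R && ((Q <-> R) && (R -> Q))))) && (!(R && (R -> R)) -> (((P && P) && R) -> !(Q -> Q)))) <-> (((!(P && Q) -> !((Q -> Q) && R)) -> (((Q -> P) -> (R -> Q)) -> (!!P && (!R <-> (R <-> P))))) && (((Q -> !R) -> (((Q <-> P) <-> Q) && (Q <-> (R -> Q)))) -> ((Q && (Q <-> Q)) && ((P <-> P) -> (R -> P))))) = 2/3 <-> 1/3 = 2/3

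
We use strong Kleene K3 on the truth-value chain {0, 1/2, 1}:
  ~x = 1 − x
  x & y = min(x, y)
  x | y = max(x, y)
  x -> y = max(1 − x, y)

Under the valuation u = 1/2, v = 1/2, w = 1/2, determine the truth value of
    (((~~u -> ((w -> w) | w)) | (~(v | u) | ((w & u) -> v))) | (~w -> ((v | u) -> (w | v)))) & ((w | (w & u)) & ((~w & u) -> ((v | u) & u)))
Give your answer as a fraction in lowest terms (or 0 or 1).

1/2

~u = ~1/2 = 1/2
~~u = ~1/2 = 1/2
w -> w = 1/2 -> 1/2 = 1/2
(w -> w) | w = 1/2 | 1/2 = 1/2
~~u -> ((w -> w) | w) = 1/2 -> 1/2 = 1/2
v | u = 1/2 | 1/2 = 1/2
~(v | u) = ~1/2 = 1/2
w & u = 1/2 & 1/2 = 1/2
(w & u) -> v = 1/2 -> 1/2 = 1/2
~(v | u) | ((w & u) -> v) = 1/2 | 1/2 = 1/2
(~~u -> ((w -> w) | w)) | (~(v | u) | ((w & u) -> v)) = 1/2 | 1/2 = 1/2
~w = ~1/2 = 1/2
v | u = 1/2 | 1/2 = 1/2
w | v = 1/2 | 1/2 = 1/2
(v | u) -> (w | v) = 1/2 -> 1/2 = 1/2
~w -> ((v | u) -> (w | v)) = 1/2 -> 1/2 = 1/2
((~~u -> ((w -> w) | w)) | (~(v | u) | ((w & u) -> v))) | (~w -> ((v | u) -> (w | v))) = 1/2 | 1/2 = 1/2
w & u = 1/2 & 1/2 = 1/2
w | (w & u) = 1/2 | 1/2 = 1/2
~w = ~1/2 = 1/2
~w & u = 1/2 & 1/2 = 1/2
v | u = 1/2 | 1/2 = 1/2
(v | u) & u = 1/2 & 1/2 = 1/2
(~w & u) -> ((v | u) & u) = 1/2 -> 1/2 = 1/2
(w | (w & u)) & ((~w & u) -> ((v | u) & u)) = 1/2 & 1/2 = 1/2
(((~~u -> ((w -> w) | w)) | (~(v | u) | ((w & u) -> v))) | (~w -> ((v | u) -> (w | v)))) & ((w | (w & u)) & ((~w & u) -> ((v | u) & u))) = 1/2 & 1/2 = 1/2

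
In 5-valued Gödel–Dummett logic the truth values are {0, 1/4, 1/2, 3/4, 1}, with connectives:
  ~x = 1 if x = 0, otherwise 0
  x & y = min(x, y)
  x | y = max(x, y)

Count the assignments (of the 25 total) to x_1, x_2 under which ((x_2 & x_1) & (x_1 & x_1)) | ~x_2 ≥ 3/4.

value 1: 6 assignments (counts)
value 3/4: 3 assignments (counts)
value 1/2: 5 assignments
value 1/4: 7 assignments
value 0: 4 assignments
So 9 of the 25 assignments meet the threshold.

9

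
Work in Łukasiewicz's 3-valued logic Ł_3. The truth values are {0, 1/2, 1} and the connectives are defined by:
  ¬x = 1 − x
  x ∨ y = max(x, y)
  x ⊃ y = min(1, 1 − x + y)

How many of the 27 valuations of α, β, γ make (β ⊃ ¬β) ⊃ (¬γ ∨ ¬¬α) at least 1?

value 1: 19 assignments (counts)
value 1/2: 6 assignments
value 0: 2 assignments
So 19 of the 27 assignments meet the threshold.

19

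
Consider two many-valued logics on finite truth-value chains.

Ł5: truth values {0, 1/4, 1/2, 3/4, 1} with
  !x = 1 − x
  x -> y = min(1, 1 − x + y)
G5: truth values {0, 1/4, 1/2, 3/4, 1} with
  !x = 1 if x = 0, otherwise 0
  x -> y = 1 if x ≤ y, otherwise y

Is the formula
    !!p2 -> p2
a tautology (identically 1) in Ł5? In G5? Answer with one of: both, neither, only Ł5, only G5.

only Ł5

In Ł5: every assignment gives 1 — tautology.
In G5: at p2 = 1/4 the value is 1/4 — not a tautology.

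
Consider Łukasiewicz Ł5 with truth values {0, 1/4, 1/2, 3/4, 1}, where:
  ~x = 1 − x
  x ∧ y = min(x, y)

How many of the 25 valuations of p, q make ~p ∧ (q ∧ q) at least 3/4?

value 1: 1 assignment (counts)
value 3/4: 3 assignments (counts)
value 1/2: 5 assignments
value 1/4: 7 assignments
value 0: 9 assignments
So 4 of the 25 assignments meet the threshold.

4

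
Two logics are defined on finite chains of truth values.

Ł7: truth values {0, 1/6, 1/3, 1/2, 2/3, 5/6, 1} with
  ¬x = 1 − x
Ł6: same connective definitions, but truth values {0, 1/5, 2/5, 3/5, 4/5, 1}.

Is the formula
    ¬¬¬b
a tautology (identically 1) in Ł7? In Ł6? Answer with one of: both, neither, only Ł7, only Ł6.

neither

In Ł7: at b = 1/6 the value is 5/6 — not a tautology.
In Ł6: at b = 1/5 the value is 4/5 — not a tautology.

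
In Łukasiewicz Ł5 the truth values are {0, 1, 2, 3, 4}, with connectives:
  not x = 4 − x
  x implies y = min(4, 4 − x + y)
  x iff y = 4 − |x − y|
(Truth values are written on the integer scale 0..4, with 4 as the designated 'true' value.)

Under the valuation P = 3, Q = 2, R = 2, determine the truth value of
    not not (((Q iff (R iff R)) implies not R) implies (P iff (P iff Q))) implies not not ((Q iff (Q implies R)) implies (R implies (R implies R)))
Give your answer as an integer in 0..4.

R iff R = 2 iff 2 = 4
Q iff (R iff R) = 2 iff 4 = 2
not R = not 2 = 2
(Q iff (R iff R)) implies not R = 2 implies 2 = 4
P iff Q = 3 iff 2 = 3
P iff (P iff Q) = 3 iff 3 = 4
((Q iff (R iff R)) implies not R) implies (P iff (P iff Q)) = 4 implies 4 = 4
not (((Q iff (R iff R)) implies not R) implies (P iff (P iff Q))) = not 4 = 0
not not (((Q iff (R iff R)) implies not R) implies (P iff (P iff Q))) = not 0 = 4
Q implies R = 2 implies 2 = 4
Q iff (Q implies R) = 2 iff 4 = 2
R implies R = 2 implies 2 = 4
R implies (R implies R) = 2 implies 4 = 4
(Q iff (Q implies R)) implies (R implies (R implies R)) = 2 implies 4 = 4
not ((Q iff (Q implies R)) implies (R implies (R implies R))) = not 4 = 0
not not ((Q iff (Q implies R)) implies (R implies (R implies R))) = not 0 = 4
not not (((Q iff (R iff R)) implies not R) implies (P iff (P iff Q))) implies not not ((Q iff (Q implies R)) implies (R implies (R implies R))) = 4 implies 4 = 4

4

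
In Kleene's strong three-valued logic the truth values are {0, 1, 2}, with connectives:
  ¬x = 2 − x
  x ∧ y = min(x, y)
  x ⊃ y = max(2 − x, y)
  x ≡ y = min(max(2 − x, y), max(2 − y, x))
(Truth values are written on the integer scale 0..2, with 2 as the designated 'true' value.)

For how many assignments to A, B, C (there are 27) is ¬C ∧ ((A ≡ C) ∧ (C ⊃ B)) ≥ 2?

value 2: 3 assignments (counts)
value 1: 12 assignments
value 0: 12 assignments
So 3 of the 27 assignments meet the threshold.

3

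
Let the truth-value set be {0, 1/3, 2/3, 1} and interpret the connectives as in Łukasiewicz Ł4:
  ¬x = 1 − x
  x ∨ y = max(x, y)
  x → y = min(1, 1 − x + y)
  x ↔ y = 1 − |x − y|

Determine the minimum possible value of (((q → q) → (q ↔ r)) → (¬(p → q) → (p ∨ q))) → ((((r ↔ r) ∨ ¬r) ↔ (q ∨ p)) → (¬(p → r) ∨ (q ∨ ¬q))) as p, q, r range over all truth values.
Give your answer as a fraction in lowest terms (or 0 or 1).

Take p = 1, q = 1/3, r = 1/3:
q → q = 1/3 → 1/3 = 1
q ↔ r = 1/3 ↔ 1/3 = 1
(q → q) → (q ↔ r) = 1 → 1 = 1
p → q = 1 → 1/3 = 1/3
¬(p → q) = ¬1/3 = 2/3
p ∨ q = 1 ∨ 1/3 = 1
¬(p → q) → (p ∨ q) = 2/3 → 1 = 1
((q → q) → (q ↔ r)) → (¬(p → q) → (p ∨ q)) = 1 → 1 = 1
r ↔ r = 1/3 ↔ 1/3 = 1
¬r = ¬1/3 = 2/3
(r ↔ r) ∨ ¬r = 1 ∨ 2/3 = 1
q ∨ p = 1/3 ∨ 1 = 1
((r ↔ r) ∨ ¬r) ↔ (q ∨ p) = 1 ↔ 1 = 1
p → r = 1 → 1/3 = 1/3
¬(p → r) = ¬1/3 = 2/3
¬q = ¬1/3 = 2/3
q ∨ ¬q = 1/3 ∨ 2/3 = 2/3
¬(p → r) ∨ (q ∨ ¬q) = 2/3 ∨ 2/3 = 2/3
(((r ↔ r) ∨ ¬r) ↔ (q ∨ p)) → (¬(p → r) ∨ (q ∨ ¬q)) = 1 → 2/3 = 2/3
(((q → q) → (q ↔ r)) → (¬(p → q) → (p ∨ q))) → ((((r ↔ r) ∨ ¬r) ↔ (q ∨ p)) → (¬(p → r) ∨ (q ∨ ¬q))) = 1 → 2/3 = 2/3
No assignment yields a value below 2/3, so this is the minimum.

2/3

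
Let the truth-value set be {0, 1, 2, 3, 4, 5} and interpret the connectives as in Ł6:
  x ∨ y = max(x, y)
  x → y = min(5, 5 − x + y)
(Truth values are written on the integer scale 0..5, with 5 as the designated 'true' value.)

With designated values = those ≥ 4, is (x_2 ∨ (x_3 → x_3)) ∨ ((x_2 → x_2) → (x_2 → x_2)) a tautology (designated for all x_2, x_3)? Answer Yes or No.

Yes

At x_2 = 1, x_3 = 5, for instance:
x_3 → x_3 = 5 → 5 = 5
x_2 ∨ (x_3 → x_3) = 1 ∨ 5 = 5
x_2 → x_2 = 1 → 1 = 5
x_2 → x_2 = 1 → 1 = 5
(x_2 → x_2) → (x_2 → x_2) = 5 → 5 = 5
(x_2 ∨ (x_3 → x_3)) ∨ ((x_2 → x_2) → (x_2 → x_2)) = 5 ∨ 5 = 5
and checking the remaining 35 assignments likewise gives ≥ 4 in every case.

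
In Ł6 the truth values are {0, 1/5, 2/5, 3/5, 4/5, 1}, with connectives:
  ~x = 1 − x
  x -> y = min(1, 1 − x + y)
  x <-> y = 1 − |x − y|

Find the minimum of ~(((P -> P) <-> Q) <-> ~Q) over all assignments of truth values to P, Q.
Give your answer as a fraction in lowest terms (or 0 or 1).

1/5

Take P = 0, Q = 2/5:
P -> P = 0 -> 0 = 1
(P -> P) <-> Q = 1 <-> 2/5 = 2/5
~Q = ~2/5 = 3/5
((P -> P) <-> Q) <-> ~Q = 2/5 <-> 3/5 = 4/5
~(((P -> P) <-> Q) <-> ~Q) = ~4/5 = 1/5
No assignment yields a value below 1/5, so this is the minimum.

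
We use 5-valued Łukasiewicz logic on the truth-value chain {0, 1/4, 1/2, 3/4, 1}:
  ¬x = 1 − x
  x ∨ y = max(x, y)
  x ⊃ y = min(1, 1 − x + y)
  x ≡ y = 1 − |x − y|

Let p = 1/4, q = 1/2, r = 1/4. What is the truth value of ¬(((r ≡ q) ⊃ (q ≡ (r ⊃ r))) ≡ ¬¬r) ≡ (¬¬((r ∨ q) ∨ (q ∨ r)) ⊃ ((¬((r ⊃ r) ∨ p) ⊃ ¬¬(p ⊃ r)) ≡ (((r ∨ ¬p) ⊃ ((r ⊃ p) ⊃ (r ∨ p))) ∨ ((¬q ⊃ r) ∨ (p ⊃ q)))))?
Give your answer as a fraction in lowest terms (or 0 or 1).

r ≡ q = 1/4 ≡ 1/2 = 3/4
r ⊃ r = 1/4 ⊃ 1/4 = 1
q ≡ (r ⊃ r) = 1/2 ≡ 1 = 1/2
(r ≡ q) ⊃ (q ≡ (r ⊃ r)) = 3/4 ⊃ 1/2 = 3/4
¬r = ¬1/4 = 3/4
¬¬r = ¬3/4 = 1/4
((r ≡ q) ⊃ (q ≡ (r ⊃ r))) ≡ ¬¬r = 3/4 ≡ 1/4 = 1/2
¬(((r ≡ q) ⊃ (q ≡ (r ⊃ r))) ≡ ¬¬r) = ¬1/2 = 1/2
r ∨ q = 1/4 ∨ 1/2 = 1/2
q ∨ r = 1/2 ∨ 1/4 = 1/2
(r ∨ q) ∨ (q ∨ r) = 1/2 ∨ 1/2 = 1/2
¬((r ∨ q) ∨ (q ∨ r)) = ¬1/2 = 1/2
¬¬((r ∨ q) ∨ (q ∨ r)) = ¬1/2 = 1/2
r ⊃ r = 1/4 ⊃ 1/4 = 1
(r ⊃ r) ∨ p = 1 ∨ 1/4 = 1
¬((r ⊃ r) ∨ p) = ¬1 = 0
p ⊃ r = 1/4 ⊃ 1/4 = 1
¬(p ⊃ r) = ¬1 = 0
¬¬(p ⊃ r) = ¬0 = 1
¬((r ⊃ r) ∨ p) ⊃ ¬¬(p ⊃ r) = 0 ⊃ 1 = 1
¬p = ¬1/4 = 3/4
r ∨ ¬p = 1/4 ∨ 3/4 = 3/4
r ⊃ p = 1/4 ⊃ 1/4 = 1
r ∨ p = 1/4 ∨ 1/4 = 1/4
(r ⊃ p) ⊃ (r ∨ p) = 1 ⊃ 1/4 = 1/4
(r ∨ ¬p) ⊃ ((r ⊃ p) ⊃ (r ∨ p)) = 3/4 ⊃ 1/4 = 1/2
¬q = ¬1/2 = 1/2
¬q ⊃ r = 1/2 ⊃ 1/4 = 3/4
p ⊃ q = 1/4 ⊃ 1/2 = 1
(¬q ⊃ r) ∨ (p ⊃ q) = 3/4 ∨ 1 = 1
((r ∨ ¬p) ⊃ ((r ⊃ p) ⊃ (r ∨ p))) ∨ ((¬q ⊃ r) ∨ (p ⊃ q)) = 1/2 ∨ 1 = 1
(¬((r ⊃ r) ∨ p) ⊃ ¬¬(p ⊃ r)) ≡ (((r ∨ ¬p) ⊃ ((r ⊃ p) ⊃ (r ∨ p))) ∨ ((¬q ⊃ r) ∨ (p ⊃ q))) = 1 ≡ 1 = 1
¬¬((r ∨ q) ∨ (q ∨ r)) ⊃ ((¬((r ⊃ r) ∨ p) ⊃ ¬¬(p ⊃ r)) ≡ (((r ∨ ¬p) ⊃ ((r ⊃ p) ⊃ (r ∨ p))) ∨ ((¬q ⊃ r) ∨ (p ⊃ q)))) = 1/2 ⊃ 1 = 1
¬(((r ≡ q) ⊃ (q ≡ (r ⊃ r))) ≡ ¬¬r) ≡ (¬¬((r ∨ q) ∨ (q ∨ r)) ⊃ ((¬((r ⊃ r) ∨ p) ⊃ ¬¬(p ⊃ r)) ≡ (((r ∨ ¬p) ⊃ ((r ⊃ p) ⊃ (r ∨ p))) ∨ ((¬q ⊃ r) ∨ (p ⊃ q))))) = 1/2 ≡ 1 = 1/2

1/2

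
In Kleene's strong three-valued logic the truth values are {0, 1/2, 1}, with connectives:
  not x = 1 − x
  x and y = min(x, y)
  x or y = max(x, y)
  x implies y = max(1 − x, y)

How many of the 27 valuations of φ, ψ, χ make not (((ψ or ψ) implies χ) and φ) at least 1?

value 1: 11 assignments (counts)
value 1/2: 11 assignments
value 0: 5 assignments
So 11 of the 27 assignments meet the threshold.

11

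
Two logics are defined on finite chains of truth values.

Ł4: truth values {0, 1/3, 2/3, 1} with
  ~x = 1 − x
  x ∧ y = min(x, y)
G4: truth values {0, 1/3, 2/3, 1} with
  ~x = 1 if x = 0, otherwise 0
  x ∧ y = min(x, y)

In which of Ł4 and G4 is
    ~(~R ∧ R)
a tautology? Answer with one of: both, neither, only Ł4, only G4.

only G4

In Ł4: at R = 1/3 the value is 2/3 — not a tautology.
In G4: every assignment gives 1 — tautology.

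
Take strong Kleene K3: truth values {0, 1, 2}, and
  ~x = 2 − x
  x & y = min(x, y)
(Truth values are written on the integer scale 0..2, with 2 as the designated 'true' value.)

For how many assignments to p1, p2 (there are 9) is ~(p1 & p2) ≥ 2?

p1 = 0, p2 = 0 ↦ 2  ≥
p1 = 0, p2 = 1 ↦ 2  ≥
p1 = 0, p2 = 2 ↦ 2  ≥
p1 = 1, p2 = 0 ↦ 2  ≥
p1 = 1, p2 = 1 ↦ 1  <
p1 = 1, p2 = 2 ↦ 1  <
p1 = 2, p2 = 0 ↦ 2  ≥
p1 = 2, p2 = 1 ↦ 1  <
p1 = 2, p2 = 2 ↦ 0  <
So 5 of the 9 assignments meet the threshold.

5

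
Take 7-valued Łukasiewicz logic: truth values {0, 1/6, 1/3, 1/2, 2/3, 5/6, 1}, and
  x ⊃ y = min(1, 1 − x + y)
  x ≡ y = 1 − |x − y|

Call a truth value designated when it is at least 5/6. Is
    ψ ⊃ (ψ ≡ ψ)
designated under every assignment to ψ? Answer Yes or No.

ψ = 0 ↦ 1
ψ = 1/6 ↦ 1
ψ = 1/3 ↦ 1
ψ = 1/2 ↦ 1
ψ = 2/3 ↦ 1
ψ = 5/6 ↦ 1
ψ = 1 ↦ 1
Every assignment gives a value ≥ 5/6.

Yes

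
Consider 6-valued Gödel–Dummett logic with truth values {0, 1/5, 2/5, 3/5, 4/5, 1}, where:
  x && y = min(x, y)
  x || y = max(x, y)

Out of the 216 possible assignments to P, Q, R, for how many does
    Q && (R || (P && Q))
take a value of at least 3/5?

value 1: 11 assignments (counts)
value 4/5: 29 assignments (counts)
value 3/5: 41 assignments (counts)
value 2/5: 47 assignments
value 1/5: 47 assignments
value 0: 41 assignments
So 81 of the 216 assignments meet the threshold.

81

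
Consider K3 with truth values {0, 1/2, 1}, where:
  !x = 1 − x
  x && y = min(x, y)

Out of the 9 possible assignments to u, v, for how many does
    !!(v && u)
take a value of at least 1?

u = 0, v = 0 ↦ 0  <
u = 0, v = 1/2 ↦ 0  <
u = 0, v = 1 ↦ 0  <
u = 1/2, v = 0 ↦ 0  <
u = 1/2, v = 1/2 ↦ 1/2  <
u = 1/2, v = 1 ↦ 1/2  <
u = 1, v = 0 ↦ 0  <
u = 1, v = 1/2 ↦ 1/2  <
u = 1, v = 1 ↦ 1  ≥
So 1 of the 9 assignments meets the threshold.

1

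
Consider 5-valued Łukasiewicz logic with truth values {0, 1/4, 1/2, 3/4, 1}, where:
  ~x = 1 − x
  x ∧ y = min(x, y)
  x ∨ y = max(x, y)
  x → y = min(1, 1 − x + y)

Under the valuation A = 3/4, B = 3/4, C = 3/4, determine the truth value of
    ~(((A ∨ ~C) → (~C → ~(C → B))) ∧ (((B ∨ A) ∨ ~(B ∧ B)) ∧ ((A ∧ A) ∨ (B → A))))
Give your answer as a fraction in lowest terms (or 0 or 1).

1/4

~C = ~3/4 = 1/4
A ∨ ~C = 3/4 ∨ 1/4 = 3/4
~C = ~3/4 = 1/4
C → B = 3/4 → 3/4 = 1
~(C → B) = ~1 = 0
~C → ~(C → B) = 1/4 → 0 = 3/4
(A ∨ ~C) → (~C → ~(C → B)) = 3/4 → 3/4 = 1
B ∨ A = 3/4 ∨ 3/4 = 3/4
B ∧ B = 3/4 ∧ 3/4 = 3/4
~(B ∧ B) = ~3/4 = 1/4
(B ∨ A) ∨ ~(B ∧ B) = 3/4 ∨ 1/4 = 3/4
A ∧ A = 3/4 ∧ 3/4 = 3/4
B → A = 3/4 → 3/4 = 1
(A ∧ A) ∨ (B → A) = 3/4 ∨ 1 = 1
((B ∨ A) ∨ ~(B ∧ B)) ∧ ((A ∧ A) ∨ (B → A)) = 3/4 ∧ 1 = 3/4
((A ∨ ~C) → (~C → ~(C → B))) ∧ (((B ∨ A) ∨ ~(B ∧ B)) ∧ ((A ∧ A) ∨ (B → A))) = 1 ∧ 3/4 = 3/4
~(((A ∨ ~C) → (~C → ~(C → B))) ∧ (((B ∨ A) ∨ ~(B ∧ B)) ∧ ((A ∧ A) ∨ (B → A)))) = ~3/4 = 1/4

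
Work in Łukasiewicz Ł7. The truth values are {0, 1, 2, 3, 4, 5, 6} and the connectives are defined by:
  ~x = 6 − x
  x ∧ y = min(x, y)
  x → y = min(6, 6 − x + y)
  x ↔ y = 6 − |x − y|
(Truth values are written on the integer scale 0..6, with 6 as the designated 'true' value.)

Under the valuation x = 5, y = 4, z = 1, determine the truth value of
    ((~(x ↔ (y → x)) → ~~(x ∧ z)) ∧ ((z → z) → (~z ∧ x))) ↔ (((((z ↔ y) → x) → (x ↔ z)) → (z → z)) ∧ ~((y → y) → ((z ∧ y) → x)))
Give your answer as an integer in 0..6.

y → x = 4 → 5 = 6
x ↔ (y → x) = 5 ↔ 6 = 5
~(x ↔ (y → x)) = ~5 = 1
x ∧ z = 5 ∧ 1 = 1
~(x ∧ z) = ~1 = 5
~~(x ∧ z) = ~5 = 1
~(x ↔ (y → x)) → ~~(x ∧ z) = 1 → 1 = 6
z → z = 1 → 1 = 6
~z = ~1 = 5
~z ∧ x = 5 ∧ 5 = 5
(z → z) → (~z ∧ x) = 6 → 5 = 5
(~(x ↔ (y → x)) → ~~(x ∧ z)) ∧ ((z → z) → (~z ∧ x)) = 6 ∧ 5 = 5
z ↔ y = 1 ↔ 4 = 3
(z ↔ y) → x = 3 → 5 = 6
x ↔ z = 5 ↔ 1 = 2
((z ↔ y) → x) → (x ↔ z) = 6 → 2 = 2
z → z = 1 → 1 = 6
(((z ↔ y) → x) → (x ↔ z)) → (z → z) = 2 → 6 = 6
y → y = 4 → 4 = 6
z ∧ y = 1 ∧ 4 = 1
(z ∧ y) → x = 1 → 5 = 6
(y → y) → ((z ∧ y) → x) = 6 → 6 = 6
~((y → y) → ((z ∧ y) → x)) = ~6 = 0
((((z ↔ y) → x) → (x ↔ z)) → (z → z)) ∧ ~((y → y) → ((z ∧ y) → x)) = 6 ∧ 0 = 0
((~(x ↔ (y → x)) → ~~(x ∧ z)) ∧ ((z → z) → (~z ∧ x))) ↔ (((((z ↔ y) → x) → (x ↔ z)) → (z → z)) ∧ ~((y → y) → ((z ∧ y) → x))) = 5 ↔ 0 = 1

1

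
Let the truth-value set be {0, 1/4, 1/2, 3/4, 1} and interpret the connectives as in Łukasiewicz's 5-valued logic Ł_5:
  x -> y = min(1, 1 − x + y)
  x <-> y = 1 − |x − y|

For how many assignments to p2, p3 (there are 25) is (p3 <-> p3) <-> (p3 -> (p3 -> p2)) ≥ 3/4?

21

value 1: 19 assignments (counts)
value 3/4: 2 assignments (counts)
value 1/2: 2 assignments
value 1/4: 1 assignment
value 0: 1 assignment
So 21 of the 25 assignments meet the threshold.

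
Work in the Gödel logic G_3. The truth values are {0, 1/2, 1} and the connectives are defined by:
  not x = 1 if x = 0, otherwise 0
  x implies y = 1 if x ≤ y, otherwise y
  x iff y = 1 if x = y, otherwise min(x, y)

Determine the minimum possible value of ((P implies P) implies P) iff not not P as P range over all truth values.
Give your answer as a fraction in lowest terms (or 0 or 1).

Take P = 1/2:
P implies P = 1/2 implies 1/2 = 1
(P implies P) implies P = 1 implies 1/2 = 1/2
not P = not 1/2 = 0
not not P = not 0 = 1
((P implies P) implies P) iff not not P = 1/2 iff 1 = 1/2
No assignment yields a value below 1/2, so this is the minimum.

1/2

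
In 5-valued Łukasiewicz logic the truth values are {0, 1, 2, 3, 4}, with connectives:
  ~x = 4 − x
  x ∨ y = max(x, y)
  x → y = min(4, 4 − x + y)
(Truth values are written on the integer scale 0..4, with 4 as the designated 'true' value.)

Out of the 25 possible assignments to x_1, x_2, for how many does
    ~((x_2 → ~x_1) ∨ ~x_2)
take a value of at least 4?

1

value 4: 1 assignment (counts)
value 3: 2 assignments
value 2: 3 assignments
value 1: 4 assignments
value 0: 15 assignments
So 1 of the 25 assignments meets the threshold.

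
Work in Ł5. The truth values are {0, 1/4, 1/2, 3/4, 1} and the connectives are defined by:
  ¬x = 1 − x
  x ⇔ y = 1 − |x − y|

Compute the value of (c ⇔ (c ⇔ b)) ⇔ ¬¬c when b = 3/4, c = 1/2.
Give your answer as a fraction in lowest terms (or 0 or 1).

3/4

c ⇔ b = 1/2 ⇔ 3/4 = 3/4
c ⇔ (c ⇔ b) = 1/2 ⇔ 3/4 = 3/4
¬c = ¬1/2 = 1/2
¬¬c = ¬1/2 = 1/2
(c ⇔ (c ⇔ b)) ⇔ ¬¬c = 3/4 ⇔ 1/2 = 3/4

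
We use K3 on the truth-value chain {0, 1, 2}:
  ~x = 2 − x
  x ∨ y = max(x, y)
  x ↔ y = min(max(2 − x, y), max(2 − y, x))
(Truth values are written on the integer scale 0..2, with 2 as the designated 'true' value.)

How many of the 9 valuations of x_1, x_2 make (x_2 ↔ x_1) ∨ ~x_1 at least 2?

x_1 = 0, x_2 = 0 ↦ 2  ≥
x_1 = 0, x_2 = 1 ↦ 2  ≥
x_1 = 0, x_2 = 2 ↦ 2  ≥
x_1 = 1, x_2 = 0 ↦ 1  <
x_1 = 1, x_2 = 1 ↦ 1  <
x_1 = 1, x_2 = 2 ↦ 1  <
x_1 = 2, x_2 = 0 ↦ 0  <
x_1 = 2, x_2 = 1 ↦ 1  <
x_1 = 2, x_2 = 2 ↦ 2  ≥
So 4 of the 9 assignments meet the threshold.

4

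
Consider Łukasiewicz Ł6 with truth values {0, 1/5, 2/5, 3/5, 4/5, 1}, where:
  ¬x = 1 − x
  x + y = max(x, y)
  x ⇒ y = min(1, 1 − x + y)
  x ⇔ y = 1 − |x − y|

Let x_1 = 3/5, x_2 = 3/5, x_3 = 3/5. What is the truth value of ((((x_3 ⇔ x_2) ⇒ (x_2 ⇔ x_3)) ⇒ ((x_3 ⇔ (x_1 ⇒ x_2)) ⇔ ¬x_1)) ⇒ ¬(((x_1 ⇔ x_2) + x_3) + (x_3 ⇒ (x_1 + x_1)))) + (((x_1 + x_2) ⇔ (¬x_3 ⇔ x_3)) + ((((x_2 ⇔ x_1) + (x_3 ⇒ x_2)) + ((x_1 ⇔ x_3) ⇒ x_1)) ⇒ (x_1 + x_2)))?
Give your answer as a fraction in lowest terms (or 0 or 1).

4/5

x_3 ⇔ x_2 = 3/5 ⇔ 3/5 = 1
x_2 ⇔ x_3 = 3/5 ⇔ 3/5 = 1
(x_3 ⇔ x_2) ⇒ (x_2 ⇔ x_3) = 1 ⇒ 1 = 1
x_1 ⇒ x_2 = 3/5 ⇒ 3/5 = 1
x_3 ⇔ (x_1 ⇒ x_2) = 3/5 ⇔ 1 = 3/5
¬x_1 = ¬3/5 = 2/5
(x_3 ⇔ (x_1 ⇒ x_2)) ⇔ ¬x_1 = 3/5 ⇔ 2/5 = 4/5
((x_3 ⇔ x_2) ⇒ (x_2 ⇔ x_3)) ⇒ ((x_3 ⇔ (x_1 ⇒ x_2)) ⇔ ¬x_1) = 1 ⇒ 4/5 = 4/5
x_1 ⇔ x_2 = 3/5 ⇔ 3/5 = 1
(x_1 ⇔ x_2) + x_3 = 1 + 3/5 = 1
x_1 + x_1 = 3/5 + 3/5 = 3/5
x_3 ⇒ (x_1 + x_1) = 3/5 ⇒ 3/5 = 1
((x_1 ⇔ x_2) + x_3) + (x_3 ⇒ (x_1 + x_1)) = 1 + 1 = 1
¬(((x_1 ⇔ x_2) + x_3) + (x_3 ⇒ (x_1 + x_1))) = ¬1 = 0
(((x_3 ⇔ x_2) ⇒ (x_2 ⇔ x_3)) ⇒ ((x_3 ⇔ (x_1 ⇒ x_2)) ⇔ ¬x_1)) ⇒ ¬(((x_1 ⇔ x_2) + x_3) + (x_3 ⇒ (x_1 + x_1))) = 4/5 ⇒ 0 = 1/5
x_1 + x_2 = 3/5 + 3/5 = 3/5
¬x_3 = ¬3/5 = 2/5
¬x_3 ⇔ x_3 = 2/5 ⇔ 3/5 = 4/5
(x_1 + x_2) ⇔ (¬x_3 ⇔ x_3) = 3/5 ⇔ 4/5 = 4/5
x_2 ⇔ x_1 = 3/5 ⇔ 3/5 = 1
x_3 ⇒ x_2 = 3/5 ⇒ 3/5 = 1
(x_2 ⇔ x_1) + (x_3 ⇒ x_2) = 1 + 1 = 1
x_1 ⇔ x_3 = 3/5 ⇔ 3/5 = 1
(x_1 ⇔ x_3) ⇒ x_1 = 1 ⇒ 3/5 = 3/5
((x_2 ⇔ x_1) + (x_3 ⇒ x_2)) + ((x_1 ⇔ x_3) ⇒ x_1) = 1 + 3/5 = 1
x_1 + x_2 = 3/5 + 3/5 = 3/5
(((x_2 ⇔ x_1) + (x_3 ⇒ x_2)) + ((x_1 ⇔ x_3) ⇒ x_1)) ⇒ (x_1 + x_2) = 1 ⇒ 3/5 = 3/5
((x_1 + x_2) ⇔ (¬x_3 ⇔ x_3)) + ((((x_2 ⇔ x_1) + (x_3 ⇒ x_2)) + ((x_1 ⇔ x_3) ⇒ x_1)) ⇒ (x_1 + x_2)) = 4/5 + 3/5 = 4/5
((((x_3 ⇔ x_2) ⇒ (x_2 ⇔ x_3)) ⇒ ((x_3 ⇔ (x_1 ⇒ x_2)) ⇔ ¬x_1)) ⇒ ¬(((x_1 ⇔ x_2) + x_3) + (x_3 ⇒ (x_1 + x_1)))) + (((x_1 + x_2) ⇔ (¬x_3 ⇔ x_3)) + ((((x_2 ⇔ x_1) + (x_3 ⇒ x_2)) + ((x_1 ⇔ x_3) ⇒ x_1)) ⇒ (x_1 + x_2))) = 1/5 + 4/5 = 4/5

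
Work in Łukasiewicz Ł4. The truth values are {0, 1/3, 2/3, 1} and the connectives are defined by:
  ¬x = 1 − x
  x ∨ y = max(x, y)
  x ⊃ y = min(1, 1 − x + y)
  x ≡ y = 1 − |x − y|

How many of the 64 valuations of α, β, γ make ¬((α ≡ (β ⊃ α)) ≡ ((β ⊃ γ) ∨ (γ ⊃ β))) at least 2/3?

16

value 1: 4 assignments (counts)
value 2/3: 12 assignments (counts)
value 1/3: 20 assignments
value 0: 28 assignments
So 16 of the 64 assignments meet the threshold.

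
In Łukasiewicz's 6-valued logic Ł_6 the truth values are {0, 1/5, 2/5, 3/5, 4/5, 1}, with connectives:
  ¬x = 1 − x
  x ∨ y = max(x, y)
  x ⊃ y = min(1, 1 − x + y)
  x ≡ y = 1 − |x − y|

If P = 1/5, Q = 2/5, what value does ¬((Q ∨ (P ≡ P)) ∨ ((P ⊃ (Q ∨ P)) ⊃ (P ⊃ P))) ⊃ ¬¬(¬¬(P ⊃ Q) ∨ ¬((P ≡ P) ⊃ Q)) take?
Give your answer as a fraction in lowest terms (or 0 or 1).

1

P ≡ P = 1/5 ≡ 1/5 = 1
Q ∨ (P ≡ P) = 2/5 ∨ 1 = 1
Q ∨ P = 2/5 ∨ 1/5 = 2/5
P ⊃ (Q ∨ P) = 1/5 ⊃ 2/5 = 1
P ⊃ P = 1/5 ⊃ 1/5 = 1
(P ⊃ (Q ∨ P)) ⊃ (P ⊃ P) = 1 ⊃ 1 = 1
(Q ∨ (P ≡ P)) ∨ ((P ⊃ (Q ∨ P)) ⊃ (P ⊃ P)) = 1 ∨ 1 = 1
¬((Q ∨ (P ≡ P)) ∨ ((P ⊃ (Q ∨ P)) ⊃ (P ⊃ P))) = ¬1 = 0
P ⊃ Q = 1/5 ⊃ 2/5 = 1
¬(P ⊃ Q) = ¬1 = 0
¬¬(P ⊃ Q) = ¬0 = 1
P ≡ P = 1/5 ≡ 1/5 = 1
(P ≡ P) ⊃ Q = 1 ⊃ 2/5 = 2/5
¬((P ≡ P) ⊃ Q) = ¬2/5 = 3/5
¬¬(P ⊃ Q) ∨ ¬((P ≡ P) ⊃ Q) = 1 ∨ 3/5 = 1
¬(¬¬(P ⊃ Q) ∨ ¬((P ≡ P) ⊃ Q)) = ¬1 = 0
¬¬(¬¬(P ⊃ Q) ∨ ¬((P ≡ P) ⊃ Q)) = ¬0 = 1
¬((Q ∨ (P ≡ P)) ∨ ((P ⊃ (Q ∨ P)) ⊃ (P ⊃ P))) ⊃ ¬¬(¬¬(P ⊃ Q) ∨ ¬((P ≡ P) ⊃ Q)) = 0 ⊃ 1 = 1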